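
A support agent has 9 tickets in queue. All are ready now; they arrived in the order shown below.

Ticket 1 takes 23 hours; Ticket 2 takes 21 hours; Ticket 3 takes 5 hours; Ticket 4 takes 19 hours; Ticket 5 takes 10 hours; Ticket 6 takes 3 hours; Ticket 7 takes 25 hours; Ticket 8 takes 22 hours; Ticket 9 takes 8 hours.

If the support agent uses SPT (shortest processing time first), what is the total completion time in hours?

SPT (increasing processing time): Ticket 6 Ticket 3 Ticket 9 Ticket 5 Ticket 4 Ticket 2 Ticket 8 Ticket 1 Ticket 7.
Ticket 6: 0→3
Ticket 3: 3→8
Ticket 9: 8→16
Ticket 5: 16→26
Ticket 4: 26→45
Ticket 2: 45→66
Ticket 8: 66→88
Ticket 1: 88→111
Ticket 7: 111→136
Sum = 3+8+16+26+45+66+88+111+136 = 499.

499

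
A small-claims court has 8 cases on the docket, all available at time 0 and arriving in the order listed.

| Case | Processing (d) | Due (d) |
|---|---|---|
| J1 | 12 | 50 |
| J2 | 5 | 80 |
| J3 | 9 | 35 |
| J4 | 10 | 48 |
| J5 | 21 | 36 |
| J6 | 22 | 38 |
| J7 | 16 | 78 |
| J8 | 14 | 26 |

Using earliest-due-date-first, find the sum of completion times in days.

EDD (increasing due date): J8 J3 J5 J6 J4 J1 J7 J2.
J8: 0→14
J3: 14→23
J5: 23→44
J6: 44→66
J4: 66→76
J1: 76→88
J7: 88→104
J2: 104→109
Sum = 14+23+44+66+76+88+104+109 = 524.

524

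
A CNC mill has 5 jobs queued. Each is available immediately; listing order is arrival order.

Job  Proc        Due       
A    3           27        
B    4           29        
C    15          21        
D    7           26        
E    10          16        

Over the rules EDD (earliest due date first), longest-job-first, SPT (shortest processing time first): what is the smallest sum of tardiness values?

26

EDD (increasing due date): E C D A B.
E: 0→10, due 16, tardiness 0
C: 10→25, due 21, tardiness 4
D: 25→32, due 26, tardiness 6
A: 32→35, due 27, tardiness 8
B: 35→39, due 29, tardiness 10
Sum = 0+4+6+8+10 = 28.
LPT (decreasing processing time): C E D B A.
C: 0→15, due 21, tardiness 0
E: 15→25, due 16, tardiness 9
D: 25→32, due 26, tardiness 6
B: 32→36, due 29, tardiness 7
A: 36→39, due 27, tardiness 12
Sum = 0+9+6+7+12 = 34.
SPT (increasing processing time): A B D E C.
A: 0→3, due 27, tardiness 0
B: 3→7, due 29, tardiness 0
D: 7→14, due 26, tardiness 0
E: 14→24, due 16, tardiness 8
C: 24→39, due 21, tardiness 18
Sum = 0+0+0+8+18 = 26.
EDD 28, LPT 34, SPT 26 → minimum 26.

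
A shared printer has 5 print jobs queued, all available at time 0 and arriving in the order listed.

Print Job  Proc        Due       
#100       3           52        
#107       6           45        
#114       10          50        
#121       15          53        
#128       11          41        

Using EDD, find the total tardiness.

EDD (increasing due date): #128 #107 #114 #100 #121.
#128: 0→11, due 41, tardiness 0
#107: 11→17, due 45, tardiness 0
#114: 17→27, due 50, tardiness 0
#100: 27→30, due 52, tardiness 0
#121: 30→45, due 53, tardiness 0
Sum = 0+0+0+0+0 = 0.

0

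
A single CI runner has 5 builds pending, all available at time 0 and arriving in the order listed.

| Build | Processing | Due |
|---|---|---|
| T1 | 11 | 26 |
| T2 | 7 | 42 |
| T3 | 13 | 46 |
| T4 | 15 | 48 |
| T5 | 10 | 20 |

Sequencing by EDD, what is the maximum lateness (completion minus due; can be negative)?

8

EDD (increasing due date): T5 T1 T2 T3 T4.
T5: 0→10, due 20, lateness -10
T1: 10→21, due 26, lateness -5
T2: 21→28, due 42, lateness -14
T3: 28→41, due 46, lateness -5
T4: 41→56, due 48, lateness 8
Maximum = 8.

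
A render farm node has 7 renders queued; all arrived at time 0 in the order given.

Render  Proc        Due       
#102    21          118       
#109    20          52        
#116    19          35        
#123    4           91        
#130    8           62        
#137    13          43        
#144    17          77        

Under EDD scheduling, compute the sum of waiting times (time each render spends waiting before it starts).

EDD (increasing due date): #116 #137 #109 #130 #144 #123 #102.
#116: waits 0, runs 0→19
#137: waits 19, runs 19→32
#109: waits 32, runs 32→52
#130: waits 52, runs 52→60
#144: waits 60, runs 60→77
#123: waits 77, runs 77→81
#102: waits 81, runs 81→102
Sum = 0+19+32+52+60+77+81 = 321.

321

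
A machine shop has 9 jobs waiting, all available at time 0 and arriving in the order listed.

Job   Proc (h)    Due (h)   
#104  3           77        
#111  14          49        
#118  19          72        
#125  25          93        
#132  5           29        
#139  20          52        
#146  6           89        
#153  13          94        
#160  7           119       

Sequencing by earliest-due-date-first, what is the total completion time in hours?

EDD (increasing due date): #132 #111 #139 #118 #104 #146 #125 #153 #160.
#132: 0→5
#111: 5→19
#139: 19→39
#118: 39→58
#104: 58→61
#146: 61→67
#125: 67→92
#153: 92→105
#160: 105→112
Sum = 5+19+39+58+61+67+92+105+112 = 558.

558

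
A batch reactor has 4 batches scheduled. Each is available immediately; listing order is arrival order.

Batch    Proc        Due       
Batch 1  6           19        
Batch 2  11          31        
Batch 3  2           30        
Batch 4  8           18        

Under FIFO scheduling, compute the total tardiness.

FIFO (arrival order): Batch 1 Batch 2 Batch 3 Batch 4.
Batch 1: 0→6, due 19, tardiness 0
Batch 2: 6→17, due 31, tardiness 0
Batch 3: 17→19, due 30, tardiness 0
Batch 4: 19→27, due 18, tardiness 9
Sum = 0+0+0+9 = 9.

9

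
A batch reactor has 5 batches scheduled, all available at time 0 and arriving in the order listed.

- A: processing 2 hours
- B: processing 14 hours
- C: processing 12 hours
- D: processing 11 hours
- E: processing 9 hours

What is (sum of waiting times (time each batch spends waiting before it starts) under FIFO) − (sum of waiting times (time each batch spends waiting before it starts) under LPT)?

FIFO (arrival order): A B C D E.
A: waits 0, runs 0→2
B: waits 2, runs 2→16
C: waits 16, runs 16→28
D: waits 28, runs 28→39
E: waits 39, runs 39→48
Sum = 0+2+16+28+39 = 85.
LPT (decreasing processing time): B C D E A.
B: waits 0, runs 0→14
C: waits 14, runs 14→26
D: waits 26, runs 26→37
E: waits 37, runs 37→46
A: waits 46, runs 46→48
Sum = 0+14+26+37+46 = 123.
Difference = 85 − 123 = -38.

-38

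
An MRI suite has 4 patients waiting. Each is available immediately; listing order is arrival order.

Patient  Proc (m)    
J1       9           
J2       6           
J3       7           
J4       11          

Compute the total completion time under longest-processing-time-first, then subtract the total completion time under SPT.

17

LPT (decreasing processing time): J4 J1 J3 J2.
J4: 0→11
J1: 11→20
J3: 20→27
J2: 27→33
Sum = 11+20+27+33 = 91.
SPT (increasing processing time): J2 J3 J1 J4.
J2: 0→6
J3: 6→13
J1: 13→22
J4: 22→33
Sum = 6+13+22+33 = 74.
Difference = 91 − 74 = 17.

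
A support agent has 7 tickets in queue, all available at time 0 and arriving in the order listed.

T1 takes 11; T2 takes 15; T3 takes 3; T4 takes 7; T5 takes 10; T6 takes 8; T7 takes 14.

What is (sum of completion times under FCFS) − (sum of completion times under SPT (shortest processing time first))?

FIFO (arrival order): T1 T2 T3 T4 T5 T6 T7.
T1: 0→11
T2: 11→26
T3: 26→29
T4: 29→36
T5: 36→46
T6: 46→54
T7: 54→68
Sum = 11+26+29+36+46+54+68 = 270.
SPT (increasing processing time): T3 T4 T6 T5 T1 T7 T2.
T3: 0→3
T4: 3→10
T6: 10→18
T5: 18→28
T1: 28→39
T7: 39→53
T2: 53→68
Sum = 3+10+18+28+39+53+68 = 219.
Difference = 270 − 219 = 51.

51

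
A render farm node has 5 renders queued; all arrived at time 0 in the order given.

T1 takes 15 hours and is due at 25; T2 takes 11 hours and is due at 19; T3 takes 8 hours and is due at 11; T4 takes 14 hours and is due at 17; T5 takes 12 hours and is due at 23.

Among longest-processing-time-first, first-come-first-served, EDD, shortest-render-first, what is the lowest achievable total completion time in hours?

LPT (decreasing processing time): T1 T4 T5 T2 T3.
T1: 0→15
T4: 15→29
T5: 29→41
T2: 41→52
T3: 52→60
Sum = 15+29+41+52+60 = 197.
FIFO (arrival order): T1 T2 T3 T4 T5.
T1: 0→15
T2: 15→26
T3: 26→34
T4: 34→48
T5: 48→60
Sum = 15+26+34+48+60 = 183.
EDD (increasing due date): T3 T4 T2 T5 T1.
T3: 0→8
T4: 8→22
T2: 22→33
T5: 33→45
T1: 45→60
Sum = 8+22+33+45+60 = 168.
SPT (increasing processing time): T3 T2 T5 T4 T1.
T3: 0→8
T2: 8→19
T5: 19→31
T4: 31→45
T1: 45→60
Sum = 8+19+31+45+60 = 163.
LPT 197, FIFO 183, EDD 168, SPT 163 → minimum 163.

163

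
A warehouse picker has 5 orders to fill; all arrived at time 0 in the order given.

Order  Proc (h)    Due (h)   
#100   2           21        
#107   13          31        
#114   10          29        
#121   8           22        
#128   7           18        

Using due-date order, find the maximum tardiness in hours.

9

EDD (increasing due date): #128 #100 #121 #114 #107.
#128: 0→7, due 18, tardiness 0
#100: 7→9, due 21, tardiness 0
#121: 9→17, due 22, tardiness 0
#114: 17→27, due 29, tardiness 0
#107: 27→40, due 31, tardiness 9
Maximum = 9.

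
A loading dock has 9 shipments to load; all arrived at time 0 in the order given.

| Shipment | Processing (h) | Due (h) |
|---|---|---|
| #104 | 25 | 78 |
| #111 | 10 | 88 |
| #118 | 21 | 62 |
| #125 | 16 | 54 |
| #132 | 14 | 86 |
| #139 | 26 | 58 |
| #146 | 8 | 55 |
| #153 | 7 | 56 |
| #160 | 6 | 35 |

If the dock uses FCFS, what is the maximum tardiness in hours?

98

FIFO (arrival order): #104 #111 #118 #125 #132 #139 #146 #153 #160.
#104: 0→25, due 78, tardiness 0
#111: 25→35, due 88, tardiness 0
#118: 35→56, due 62, tardiness 0
#125: 56→72, due 54, tardiness 18
#132: 72→86, due 86, tardiness 0
#139: 86→112, due 58, tardiness 54
#146: 112→120, due 55, tardiness 65
#153: 120→127, due 56, tardiness 71
#160: 127→133, due 35, tardiness 98
Maximum = 98.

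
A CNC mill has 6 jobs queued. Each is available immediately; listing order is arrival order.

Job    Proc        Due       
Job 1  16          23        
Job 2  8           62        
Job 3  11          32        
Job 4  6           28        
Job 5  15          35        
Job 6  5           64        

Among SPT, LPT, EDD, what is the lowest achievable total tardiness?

SPT (increasing processing time): Job 6 Job 4 Job 2 Job 3 Job 5 Job 1.
Job 6: 0→5, due 64, tardiness 0
Job 4: 5→11, due 28, tardiness 0
Job 2: 11→19, due 62, tardiness 0
Job 3: 19→30, due 32, tardiness 0
Job 5: 30→45, due 35, tardiness 10
Job 1: 45→61, due 23, tardiness 38
Sum = 0+0+0+0+10+38 = 48.
LPT (decreasing processing time): Job 1 Job 5 Job 3 Job 2 Job 4 Job 6.
Job 1: 0→16, due 23, tardiness 0
Job 5: 16→31, due 35, tardiness 0
Job 3: 31→42, due 32, tardiness 10
Job 2: 42→50, due 62, tardiness 0
Job 4: 50→56, due 28, tardiness 28
Job 6: 56→61, due 64, tardiness 0
Sum = 0+0+10+0+28+0 = 38.
EDD (increasing due date): Job 1 Job 4 Job 3 Job 5 Job 2 Job 6.
Job 1: 0→16, due 23, tardiness 0
Job 4: 16→22, due 28, tardiness 0
Job 3: 22→33, due 32, tardiness 1
Job 5: 33→48, due 35, tardiness 13
Job 2: 48→56, due 62, tardiness 0
Job 6: 56→61, due 64, tardiness 0
Sum = 0+0+1+13+0+0 = 14.
SPT 48, LPT 38, EDD 14 → minimum 14.

14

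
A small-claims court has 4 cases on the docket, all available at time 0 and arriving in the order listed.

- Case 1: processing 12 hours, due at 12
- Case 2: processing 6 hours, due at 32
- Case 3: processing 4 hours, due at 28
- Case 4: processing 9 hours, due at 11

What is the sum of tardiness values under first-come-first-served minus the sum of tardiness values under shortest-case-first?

-7

FIFO (arrival order): Case 1 Case 2 Case 3 Case 4.
Case 1: 0→12, due 12, tardiness 0
Case 2: 12→18, due 32, tardiness 0
Case 3: 18→22, due 28, tardiness 0
Case 4: 22→31, due 11, tardiness 20
Sum = 0+0+0+20 = 20.
SPT (increasing processing time): Case 3 Case 2 Case 4 Case 1.
Case 3: 0→4, due 28, tardiness 0
Case 2: 4→10, due 32, tardiness 0
Case 4: 10→19, due 11, tardiness 8
Case 1: 19→31, due 12, tardiness 19
Sum = 0+0+8+19 = 27.
Difference = 20 − 27 = -7.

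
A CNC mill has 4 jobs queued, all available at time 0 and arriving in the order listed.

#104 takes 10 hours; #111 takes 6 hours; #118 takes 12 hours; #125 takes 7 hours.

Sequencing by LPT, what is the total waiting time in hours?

LPT (decreasing processing time): #118 #104 #125 #111.
#118: waits 0, runs 0→12
#104: waits 12, runs 12→22
#125: waits 22, runs 22→29
#111: waits 29, runs 29→35
Sum = 0+12+22+29 = 63.

63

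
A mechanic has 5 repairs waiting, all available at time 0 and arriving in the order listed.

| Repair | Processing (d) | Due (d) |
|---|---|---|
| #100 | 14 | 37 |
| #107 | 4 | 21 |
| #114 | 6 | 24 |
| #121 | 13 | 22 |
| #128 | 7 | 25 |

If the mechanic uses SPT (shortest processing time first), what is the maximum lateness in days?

SPT (increasing processing time): #107 #114 #128 #121 #100.
#107: 0→4, due 21, lateness -17
#114: 4→10, due 24, lateness -14
#128: 10→17, due 25, lateness -8
#121: 17→30, due 22, lateness 8
#100: 30→44, due 37, lateness 7
Maximum = 8.

8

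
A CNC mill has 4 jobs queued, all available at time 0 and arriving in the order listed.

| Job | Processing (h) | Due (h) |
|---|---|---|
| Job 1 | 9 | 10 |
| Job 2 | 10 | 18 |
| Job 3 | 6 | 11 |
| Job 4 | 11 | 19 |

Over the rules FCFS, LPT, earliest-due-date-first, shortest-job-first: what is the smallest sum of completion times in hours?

FIFO (arrival order): Job 1 Job 2 Job 3 Job 4.
Job 1: 0→9
Job 2: 9→19
Job 3: 19→25
Job 4: 25→36
Sum = 9+19+25+36 = 89.
LPT (decreasing processing time): Job 4 Job 2 Job 1 Job 3.
Job 4: 0→11
Job 2: 11→21
Job 1: 21→30
Job 3: 30→36
Sum = 11+21+30+36 = 98.
EDD (increasing due date): Job 1 Job 3 Job 2 Job 4.
Job 1: 0→9
Job 3: 9→15
Job 2: 15→25
Job 4: 25→36
Sum = 9+15+25+36 = 85.
SPT (increasing processing time): Job 3 Job 1 Job 2 Job 4.
Job 3: 0→6
Job 1: 6→15
Job 2: 15→25
Job 4: 25→36
Sum = 6+15+25+36 = 82.
FIFO 89, LPT 98, EDD 85, SPT 82 → minimum 82.

82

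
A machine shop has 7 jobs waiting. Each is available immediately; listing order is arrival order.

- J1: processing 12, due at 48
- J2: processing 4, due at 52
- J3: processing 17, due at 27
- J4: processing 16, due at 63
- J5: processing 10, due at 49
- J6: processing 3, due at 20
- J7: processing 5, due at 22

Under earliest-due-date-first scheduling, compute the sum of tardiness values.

4

EDD (increasing due date): J6 J7 J3 J1 J5 J2 J4.
J6: 0→3, due 20, tardiness 0
J7: 3→8, due 22, tardiness 0
J3: 8→25, due 27, tardiness 0
J1: 25→37, due 48, tardiness 0
J5: 37→47, due 49, tardiness 0
J2: 47→51, due 52, tardiness 0
J4: 51→67, due 63, tardiness 4
Sum = 0+0+0+0+0+0+4 = 4.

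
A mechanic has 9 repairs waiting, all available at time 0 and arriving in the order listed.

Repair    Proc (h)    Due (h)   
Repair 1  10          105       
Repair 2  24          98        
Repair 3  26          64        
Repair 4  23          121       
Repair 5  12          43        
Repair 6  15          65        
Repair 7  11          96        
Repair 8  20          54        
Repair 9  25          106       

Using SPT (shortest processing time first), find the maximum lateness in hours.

SPT (increasing processing time): Repair 1 Repair 7 Repair 5 Repair 6 Repair 8 Repair 4 Repair 2 Repair 9 Repair 3.
Repair 1: 0→10, due 105, lateness -95
Repair 7: 10→21, due 96, lateness -75
Repair 5: 21→33, due 43, lateness -10
Repair 6: 33→48, due 65, lateness -17
Repair 8: 48→68, due 54, lateness 14
Repair 4: 68→91, due 121, lateness -30
Repair 2: 91→115, due 98, lateness 17
Repair 9: 115→140, due 106, lateness 34
Repair 3: 140→166, due 64, lateness 102
Maximum = 102.

102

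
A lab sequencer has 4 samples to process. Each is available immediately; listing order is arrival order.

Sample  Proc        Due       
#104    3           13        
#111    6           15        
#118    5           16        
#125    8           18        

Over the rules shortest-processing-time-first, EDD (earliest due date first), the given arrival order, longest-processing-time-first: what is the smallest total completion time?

SPT (increasing processing time): #104 #118 #111 #125.
#104: 0→3
#118: 3→8
#111: 8→14
#125: 14→22
Sum = 3+8+14+22 = 47.
EDD (increasing due date): #104 #111 #118 #125.
#104: 0→3
#111: 3→9
#118: 9→14
#125: 14→22
Sum = 3+9+14+22 = 48.
FIFO (arrival order): #104 #111 #118 #125.
#104: 0→3
#111: 3→9
#118: 9→14
#125: 14→22
Sum = 3+9+14+22 = 48.
LPT (decreasing processing time): #125 #111 #118 #104.
#125: 0→8
#111: 8→14
#118: 14→19
#104: 19→22
Sum = 8+14+19+22 = 63.
SPT 47, EDD 48, FIFO 48, LPT 63 → minimum 47.

47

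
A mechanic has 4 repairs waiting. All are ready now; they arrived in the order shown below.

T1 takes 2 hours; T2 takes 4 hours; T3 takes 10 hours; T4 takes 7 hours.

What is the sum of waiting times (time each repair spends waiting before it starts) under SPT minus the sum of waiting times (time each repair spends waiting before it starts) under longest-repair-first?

-27

SPT (increasing processing time): T1 T2 T4 T3.
T1: waits 0, runs 0→2
T2: waits 2, runs 2→6
T4: waits 6, runs 6→13
T3: waits 13, runs 13→23
Sum = 0+2+6+13 = 21.
LPT (decreasing processing time): T3 T4 T2 T1.
T3: waits 0, runs 0→10
T4: waits 10, runs 10→17
T2: waits 17, runs 17→21
T1: waits 21, runs 21→23
Sum = 0+10+17+21 = 48.
Difference = 21 − 48 = -27.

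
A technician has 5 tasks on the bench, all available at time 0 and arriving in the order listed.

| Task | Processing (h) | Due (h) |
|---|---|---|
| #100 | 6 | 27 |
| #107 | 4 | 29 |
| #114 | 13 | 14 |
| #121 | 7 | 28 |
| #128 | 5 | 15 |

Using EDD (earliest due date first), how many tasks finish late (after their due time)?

3

EDD (increasing due date): #114 #128 #100 #121 #107.
#114: 0→13, due 14, tardiness 0
#128: 13→18, due 15, tardiness 3
#100: 18→24, due 27, tardiness 0
#121: 24→31, due 28, tardiness 3
#107: 31→35, due 29, tardiness 6
Late tasks: 3.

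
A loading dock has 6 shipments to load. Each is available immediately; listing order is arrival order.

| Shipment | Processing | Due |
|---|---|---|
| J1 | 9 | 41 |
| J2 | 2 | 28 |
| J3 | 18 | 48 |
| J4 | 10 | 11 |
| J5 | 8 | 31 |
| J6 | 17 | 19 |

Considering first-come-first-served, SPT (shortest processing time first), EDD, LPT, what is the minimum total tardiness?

FIFO (arrival order): J1 J2 J3 J4 J5 J6.
J1: 0→9, due 41, tardiness 0
J2: 9→11, due 28, tardiness 0
J3: 11→29, due 48, tardiness 0
J4: 29→39, due 11, tardiness 28
J5: 39→47, due 31, tardiness 16
J6: 47→64, due 19, tardiness 45
Sum = 0+0+0+28+16+45 = 89.
SPT (increasing processing time): J2 J5 J1 J4 J6 J3.
J2: 0→2, due 28, tardiness 0
J5: 2→10, due 31, tardiness 0
J1: 10→19, due 41, tardiness 0
J4: 19→29, due 11, tardiness 18
J6: 29→46, due 19, tardiness 27
J3: 46→64, due 48, tardiness 16
Sum = 0+0+0+18+27+16 = 61.
EDD (increasing due date): J4 J6 J2 J5 J1 J3.
J4: 0→10, due 11, tardiness 0
J6: 10→27, due 19, tardiness 8
J2: 27→29, due 28, tardiness 1
J5: 29→37, due 31, tardiness 6
J1: 37→46, due 41, tardiness 5
J3: 46→64, due 48, tardiness 16
Sum = 0+8+1+6+5+16 = 36.
LPT (decreasing processing time): J3 J6 J4 J1 J5 J2.
J3: 0→18, due 48, tardiness 0
J6: 18→35, due 19, tardiness 16
J4: 35→45, due 11, tardiness 34
J1: 45→54, due 41, tardiness 13
J5: 54→62, due 31, tardiness 31
J2: 62→64, due 28, tardiness 36
Sum = 0+16+34+13+31+36 = 130.
FIFO 89, SPT 61, EDD 36, LPT 130 → minimum 36.

36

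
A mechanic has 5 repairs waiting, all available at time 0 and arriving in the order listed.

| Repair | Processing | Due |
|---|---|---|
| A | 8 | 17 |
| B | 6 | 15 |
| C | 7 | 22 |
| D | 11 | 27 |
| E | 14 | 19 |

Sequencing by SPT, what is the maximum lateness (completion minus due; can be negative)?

27

SPT (increasing processing time): B C A D E.
B: 0→6, due 15, lateness -9
C: 6→13, due 22, lateness -9
A: 13→21, due 17, lateness 4
D: 21→32, due 27, lateness 5
E: 32→46, due 19, lateness 27
Maximum = 27.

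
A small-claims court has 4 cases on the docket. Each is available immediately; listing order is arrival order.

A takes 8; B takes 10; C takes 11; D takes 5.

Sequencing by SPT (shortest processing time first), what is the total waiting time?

SPT (increasing processing time): D A B C.
D: waits 0, runs 0→5
A: waits 5, runs 5→13
B: waits 13, runs 13→23
C: waits 23, runs 23→34
Sum = 0+5+13+23 = 41.

41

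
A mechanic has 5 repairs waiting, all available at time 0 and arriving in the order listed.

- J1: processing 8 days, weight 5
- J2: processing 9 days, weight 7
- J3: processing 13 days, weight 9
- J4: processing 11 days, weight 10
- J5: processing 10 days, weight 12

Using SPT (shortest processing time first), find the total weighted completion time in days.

1322

SPT (increasing processing time): J1 J2 J5 J4 J3.
J1: finishes 8, weight 5, w·C = 40
J2: finishes 17, weight 7, w·C = 119
J5: finishes 27, weight 12, w·C = 324
J4: finishes 38, weight 10, w·C = 380
J3: finishes 51, weight 9, w·C = 459
Sum = 40+119+324+380+459 = 1322.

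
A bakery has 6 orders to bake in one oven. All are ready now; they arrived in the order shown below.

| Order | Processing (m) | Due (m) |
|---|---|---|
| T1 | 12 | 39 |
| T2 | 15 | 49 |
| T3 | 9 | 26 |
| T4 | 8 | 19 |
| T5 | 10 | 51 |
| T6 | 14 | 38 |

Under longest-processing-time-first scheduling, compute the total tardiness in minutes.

85

LPT (decreasing processing time): T2 T6 T1 T5 T3 T4.
T2: 0→15, due 49, tardiness 0
T6: 15→29, due 38, tardiness 0
T1: 29→41, due 39, tardiness 2
T5: 41→51, due 51, tardiness 0
T3: 51→60, due 26, tardiness 34
T4: 60→68, due 19, tardiness 49
Sum = 0+0+2+0+34+49 = 85.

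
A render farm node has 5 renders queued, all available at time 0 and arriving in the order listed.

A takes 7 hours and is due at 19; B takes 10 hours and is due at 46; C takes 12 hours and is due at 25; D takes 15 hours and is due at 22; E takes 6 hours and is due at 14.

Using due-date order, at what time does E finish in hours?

EDD (increasing due date): E A D C B.
E: 0→6

6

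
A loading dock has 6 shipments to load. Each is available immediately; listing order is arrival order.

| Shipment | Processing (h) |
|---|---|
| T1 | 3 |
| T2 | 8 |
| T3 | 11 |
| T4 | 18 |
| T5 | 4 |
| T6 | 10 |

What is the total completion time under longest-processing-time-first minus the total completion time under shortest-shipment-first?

98

LPT (decreasing processing time): T4 T3 T6 T2 T5 T1.
T4: 0→18
T3: 18→29
T6: 29→39
T2: 39→47
T5: 47→51
T1: 51→54
Sum = 18+29+39+47+51+54 = 238.
SPT (increasing processing time): T1 T5 T2 T6 T3 T4.
T1: 0→3
T5: 3→7
T2: 7→15
T6: 15→25
T3: 25→36
T4: 36→54
Sum = 3+7+15+25+36+54 = 140.
Difference = 238 − 140 = 98.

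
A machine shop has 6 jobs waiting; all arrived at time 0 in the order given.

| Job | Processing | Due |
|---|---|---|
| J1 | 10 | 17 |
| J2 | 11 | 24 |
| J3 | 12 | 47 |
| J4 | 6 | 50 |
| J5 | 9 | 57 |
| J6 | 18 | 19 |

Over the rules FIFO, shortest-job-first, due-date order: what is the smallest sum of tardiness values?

44

FIFO (arrival order): J1 J2 J3 J4 J5 J6.
J1: 0→10, due 17, tardiness 0
J2: 10→21, due 24, tardiness 0
J3: 21→33, due 47, tardiness 0
J4: 33→39, due 50, tardiness 0
J5: 39→48, due 57, tardiness 0
J6: 48→66, due 19, tardiness 47
Sum = 0+0+0+0+0+47 = 47.
SPT (increasing processing time): J4 J5 J1 J2 J3 J6.
J4: 0→6, due 50, tardiness 0
J5: 6→15, due 57, tardiness 0
J1: 15→25, due 17, tardiness 8
J2: 25→36, due 24, tardiness 12
J3: 36→48, due 47, tardiness 1
J6: 48→66, due 19, tardiness 47
Sum = 0+0+8+12+1+47 = 68.
EDD (increasing due date): J1 J6 J2 J3 J4 J5.
J1: 0→10, due 17, tardiness 0
J6: 10→28, due 19, tardiness 9
J2: 28→39, due 24, tardiness 15
J3: 39→51, due 47, tardiness 4
J4: 51→57, due 50, tardiness 7
J5: 57→66, due 57, tardiness 9
Sum = 0+9+15+4+7+9 = 44.
FIFO 47, SPT 68, EDD 44 → minimum 44.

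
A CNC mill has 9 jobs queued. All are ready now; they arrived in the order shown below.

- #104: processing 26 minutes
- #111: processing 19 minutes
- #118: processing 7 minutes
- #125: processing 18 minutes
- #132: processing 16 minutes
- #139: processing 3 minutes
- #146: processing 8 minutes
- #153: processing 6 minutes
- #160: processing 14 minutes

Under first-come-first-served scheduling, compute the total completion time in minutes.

FIFO (arrival order): #104 #111 #118 #125 #132 #139 #146 #153 #160.
#104: 0→26
#111: 26→45
#118: 45→52
#125: 52→70
#132: 70→86
#139: 86→89
#146: 89→97
#153: 97→103
#160: 103→117
Sum = 26+45+52+70+86+89+97+103+117 = 685.

685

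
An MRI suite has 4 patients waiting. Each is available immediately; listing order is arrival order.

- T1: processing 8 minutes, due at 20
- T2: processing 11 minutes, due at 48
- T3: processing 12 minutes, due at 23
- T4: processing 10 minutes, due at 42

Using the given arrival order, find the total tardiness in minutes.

8

FIFO (arrival order): T1 T2 T3 T4.
T1: 0→8, due 20, tardiness 0
T2: 8→19, due 48, tardiness 0
T3: 19→31, due 23, tardiness 8
T4: 31→41, due 42, tardiness 0
Sum = 0+0+8+0 = 8.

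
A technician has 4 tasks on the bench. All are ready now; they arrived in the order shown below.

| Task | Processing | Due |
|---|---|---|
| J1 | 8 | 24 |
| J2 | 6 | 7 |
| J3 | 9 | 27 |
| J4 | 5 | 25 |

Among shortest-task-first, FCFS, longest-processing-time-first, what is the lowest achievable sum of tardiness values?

SPT (increasing processing time): J4 J2 J1 J3.
J4: 0→5, due 25, tardiness 0
J2: 5→11, due 7, tardiness 4
J1: 11→19, due 24, tardiness 0
J3: 19→28, due 27, tardiness 1
Sum = 0+4+0+1 = 5.
FIFO (arrival order): J1 J2 J3 J4.
J1: 0→8, due 24, tardiness 0
J2: 8→14, due 7, tardiness 7
J3: 14→23, due 27, tardiness 0
J4: 23→28, due 25, tardiness 3
Sum = 0+7+0+3 = 10.
LPT (decreasing processing time): J3 J1 J2 J4.
J3: 0→9, due 27, tardiness 0
J1: 9→17, due 24, tardiness 0
J2: 17→23, due 7, tardiness 16
J4: 23→28, due 25, tardiness 3
Sum = 0+0+16+3 = 19.
SPT 5, FIFO 10, LPT 19 → minimum 5.

5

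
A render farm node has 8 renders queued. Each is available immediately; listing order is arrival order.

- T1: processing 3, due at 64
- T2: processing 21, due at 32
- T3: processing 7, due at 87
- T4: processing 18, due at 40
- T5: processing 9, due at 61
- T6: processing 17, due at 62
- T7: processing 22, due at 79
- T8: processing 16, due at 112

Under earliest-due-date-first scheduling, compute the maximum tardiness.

EDD (increasing due date): T2 T4 T5 T6 T1 T7 T3 T8.
T2: 0→21, due 32, tardiness 0
T4: 21→39, due 40, tardiness 0
T5: 39→48, due 61, tardiness 0
T6: 48→65, due 62, tardiness 3
T1: 65→68, due 64, tardiness 4
T7: 68→90, due 79, tardiness 11
T3: 90→97, due 87, tardiness 10
T8: 97→113, due 112, tardiness 1
Maximum = 11.

11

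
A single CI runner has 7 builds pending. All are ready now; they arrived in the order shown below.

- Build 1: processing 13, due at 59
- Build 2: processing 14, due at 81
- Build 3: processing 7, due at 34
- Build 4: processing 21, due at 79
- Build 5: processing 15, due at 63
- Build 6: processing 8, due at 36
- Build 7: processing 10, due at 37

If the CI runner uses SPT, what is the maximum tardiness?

SPT (increasing processing time): Build 3 Build 6 Build 7 Build 1 Build 2 Build 5 Build 4.
Build 3: 0→7, due 34, tardiness 0
Build 6: 7→15, due 36, tardiness 0
Build 7: 15→25, due 37, tardiness 0
Build 1: 25→38, due 59, tardiness 0
Build 2: 38→52, due 81, tardiness 0
Build 5: 52→67, due 63, tardiness 4
Build 4: 67→88, due 79, tardiness 9
Maximum = 9.

9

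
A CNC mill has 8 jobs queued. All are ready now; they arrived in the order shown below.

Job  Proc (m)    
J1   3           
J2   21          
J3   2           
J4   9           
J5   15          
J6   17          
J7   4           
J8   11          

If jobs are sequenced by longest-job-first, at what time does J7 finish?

LPT (decreasing processing time): J2 J6 J5 J8 J4 J7 J1 J3.
J2: 0→21
J6: 21→38
J5: 38→53
J8: 53→64
J4: 64→73
J7: 73→77

77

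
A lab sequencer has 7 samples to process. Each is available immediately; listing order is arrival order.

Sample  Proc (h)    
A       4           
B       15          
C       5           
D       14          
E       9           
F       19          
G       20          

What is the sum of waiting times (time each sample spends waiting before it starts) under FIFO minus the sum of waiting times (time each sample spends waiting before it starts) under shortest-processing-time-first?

22

FIFO (arrival order): A B C D E F G.
A: waits 0, runs 0→4
B: waits 4, runs 4→19
C: waits 19, runs 19→24
D: waits 24, runs 24→38
E: waits 38, runs 38→47
F: waits 47, runs 47→66
G: waits 66, runs 66→86
Sum = 0+4+19+24+38+47+66 = 198.
SPT (increasing processing time): A C E D B F G.
A: waits 0, runs 0→4
C: waits 4, runs 4→9
E: waits 9, runs 9→18
D: waits 18, runs 18→32
B: waits 32, runs 32→47
F: waits 47, runs 47→66
G: waits 66, runs 66→86
Sum = 0+4+9+18+32+47+66 = 176.
Difference = 198 − 176 = 22.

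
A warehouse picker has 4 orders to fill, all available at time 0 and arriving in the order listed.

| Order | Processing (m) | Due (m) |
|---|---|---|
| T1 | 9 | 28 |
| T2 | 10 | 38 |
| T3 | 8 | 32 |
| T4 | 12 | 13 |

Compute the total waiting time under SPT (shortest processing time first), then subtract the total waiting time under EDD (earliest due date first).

SPT (increasing processing time): T3 T1 T2 T4.
T3: waits 0, runs 0→8
T1: waits 8, runs 8→17
T2: waits 17, runs 17→27
T4: waits 27, runs 27→39
Sum = 0+8+17+27 = 52.
EDD (increasing due date): T4 T1 T3 T2.
T4: waits 0, runs 0→12
T1: waits 12, runs 12→21
T3: waits 21, runs 21→29
T2: waits 29, runs 29→39
Sum = 0+12+21+29 = 62.
Difference = 52 − 62 = -10.

-10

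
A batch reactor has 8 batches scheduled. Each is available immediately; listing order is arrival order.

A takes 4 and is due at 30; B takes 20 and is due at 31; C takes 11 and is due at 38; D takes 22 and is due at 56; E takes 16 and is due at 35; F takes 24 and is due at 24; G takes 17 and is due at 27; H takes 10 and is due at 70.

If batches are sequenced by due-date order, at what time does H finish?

124

EDD (increasing due date): F G A B E C D H.
F: 0→24
G: 24→41
A: 41→45
B: 45→65
E: 65→81
C: 81→92
D: 92→114
H: 114→124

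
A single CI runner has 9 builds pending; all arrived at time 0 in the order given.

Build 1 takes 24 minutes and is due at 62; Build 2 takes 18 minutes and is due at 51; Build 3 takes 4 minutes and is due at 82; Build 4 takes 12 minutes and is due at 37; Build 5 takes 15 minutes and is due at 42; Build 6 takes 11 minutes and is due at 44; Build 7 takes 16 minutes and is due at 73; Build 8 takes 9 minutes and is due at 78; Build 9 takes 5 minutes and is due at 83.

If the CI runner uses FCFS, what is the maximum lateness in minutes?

40

FIFO (arrival order): Build 1 Build 2 Build 3 Build 4 Build 5 Build 6 Build 7 Build 8 Build 9.
Build 1: 0→24, due 62, lateness -38
Build 2: 24→42, due 51, lateness -9
Build 3: 42→46, due 82, lateness -36
Build 4: 46→58, due 37, lateness 21
Build 5: 58→73, due 42, lateness 31
Build 6: 73→84, due 44, lateness 40
Build 7: 84→100, due 73, lateness 27
Build 8: 100→109, due 78, lateness 31
Build 9: 109→114, due 83, lateness 31
Maximum = 40.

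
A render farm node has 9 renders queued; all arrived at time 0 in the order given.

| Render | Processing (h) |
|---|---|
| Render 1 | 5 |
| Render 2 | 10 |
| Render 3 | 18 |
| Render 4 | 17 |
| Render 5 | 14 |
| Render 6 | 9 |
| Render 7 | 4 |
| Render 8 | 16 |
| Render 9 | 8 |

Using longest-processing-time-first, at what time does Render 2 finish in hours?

LPT (decreasing processing time): Render 3 Render 4 Render 8 Render 5 Render 2 Render 6 Render 9 Render 1 Render 7.
Render 3: 0→18
Render 4: 18→35
Render 8: 35→51
Render 5: 51→65
Render 2: 65→75

75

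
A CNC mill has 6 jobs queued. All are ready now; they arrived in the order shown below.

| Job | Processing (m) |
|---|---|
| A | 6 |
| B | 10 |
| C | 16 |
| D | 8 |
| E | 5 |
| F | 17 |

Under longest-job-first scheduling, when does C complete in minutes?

LPT (decreasing processing time): F C B D A E.
F: 0→17
C: 17→33

33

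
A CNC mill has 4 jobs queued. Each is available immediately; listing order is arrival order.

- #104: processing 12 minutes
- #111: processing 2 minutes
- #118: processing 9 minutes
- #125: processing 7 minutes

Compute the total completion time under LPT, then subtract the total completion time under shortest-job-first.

32

LPT (decreasing processing time): #104 #118 #125 #111.
#104: 0→12
#118: 12→21
#125: 21→28
#111: 28→30
Sum = 12+21+28+30 = 91.
SPT (increasing processing time): #111 #125 #118 #104.
#111: 0→2
#125: 2→9
#118: 9→18
#104: 18→30
Sum = 2+9+18+30 = 59.
Difference = 91 − 59 = 32.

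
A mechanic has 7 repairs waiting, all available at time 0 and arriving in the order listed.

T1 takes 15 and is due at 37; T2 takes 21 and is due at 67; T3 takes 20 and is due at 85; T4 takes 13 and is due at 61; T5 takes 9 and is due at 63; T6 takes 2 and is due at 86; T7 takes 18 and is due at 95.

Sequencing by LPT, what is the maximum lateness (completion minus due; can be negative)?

LPT (decreasing processing time): T2 T3 T7 T1 T4 T5 T6.
T2: 0→21, due 67, lateness -46
T3: 21→41, due 85, lateness -44
T7: 41→59, due 95, lateness -36
T1: 59→74, due 37, lateness 37
T4: 74→87, due 61, lateness 26
T5: 87→96, due 63, lateness 33
T6: 96→98, due 86, lateness 12
Maximum = 37.

37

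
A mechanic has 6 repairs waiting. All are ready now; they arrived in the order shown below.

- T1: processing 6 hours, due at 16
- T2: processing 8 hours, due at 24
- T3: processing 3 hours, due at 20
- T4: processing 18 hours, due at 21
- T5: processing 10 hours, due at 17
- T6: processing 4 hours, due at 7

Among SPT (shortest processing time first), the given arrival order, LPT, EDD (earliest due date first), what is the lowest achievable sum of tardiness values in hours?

42

SPT (increasing processing time): T3 T6 T1 T2 T5 T4.
T3: 0→3, due 20, tardiness 0
T6: 3→7, due 7, tardiness 0
T1: 7→13, due 16, tardiness 0
T2: 13→21, due 24, tardiness 0
T5: 21→31, due 17, tardiness 14
T4: 31→49, due 21, tardiness 28
Sum = 0+0+0+0+14+28 = 42.
FIFO (arrival order): T1 T2 T3 T4 T5 T6.
T1: 0→6, due 16, tardiness 0
T2: 6→14, due 24, tardiness 0
T3: 14→17, due 20, tardiness 0
T4: 17→35, due 21, tardiness 14
T5: 35→45, due 17, tardiness 28
T6: 45→49, due 7, tardiness 42
Sum = 0+0+0+14+28+42 = 84.
LPT (decreasing processing time): T4 T5 T2 T1 T6 T3.
T4: 0→18, due 21, tardiness 0
T5: 18→28, due 17, tardiness 11
T2: 28→36, due 24, tardiness 12
T1: 36→42, due 16, tardiness 26
T6: 42→46, due 7, tardiness 39
T3: 46→49, due 20, tardiness 29
Sum = 0+11+12+26+39+29 = 117.
EDD (increasing due date): T6 T1 T5 T3 T4 T2.
T6: 0→4, due 7, tardiness 0
T1: 4→10, due 16, tardiness 0
T5: 10→20, due 17, tardiness 3
T3: 20→23, due 20, tardiness 3
T4: 23→41, due 21, tardiness 20
T2: 41→49, due 24, tardiness 25
Sum = 0+0+3+3+20+25 = 51.
SPT 42, FIFO 84, LPT 117, EDD 51 → minimum 42.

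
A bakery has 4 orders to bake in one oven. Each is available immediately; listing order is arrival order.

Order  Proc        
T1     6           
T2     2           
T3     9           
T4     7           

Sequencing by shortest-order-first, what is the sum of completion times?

SPT (increasing processing time): T2 T1 T4 T3.
T2: 0→2
T1: 2→8
T4: 8→15
T3: 15→24
Sum = 2+8+15+24 = 49.

49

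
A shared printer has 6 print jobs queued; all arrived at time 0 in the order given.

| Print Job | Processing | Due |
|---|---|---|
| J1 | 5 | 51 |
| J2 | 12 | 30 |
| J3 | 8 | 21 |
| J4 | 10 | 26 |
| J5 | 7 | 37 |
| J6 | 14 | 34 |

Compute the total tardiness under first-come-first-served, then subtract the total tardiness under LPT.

FIFO (arrival order): J1 J2 J3 J4 J5 J6.
J1: 0→5, due 51, tardiness 0
J2: 5→17, due 30, tardiness 0
J3: 17→25, due 21, tardiness 4
J4: 25→35, due 26, tardiness 9
J5: 35→42, due 37, tardiness 5
J6: 42→56, due 34, tardiness 22
Sum = 0+0+4+9+5+22 = 40.
LPT (decreasing processing time): J6 J2 J4 J3 J5 J1.
J6: 0→14, due 34, tardiness 0
J2: 14→26, due 30, tardiness 0
J4: 26→36, due 26, tardiness 10
J3: 36→44, due 21, tardiness 23
J5: 44→51, due 37, tardiness 14
J1: 51→56, due 51, tardiness 5
Sum = 0+0+10+23+14+5 = 52.
Difference = 40 − 52 = -12.

-12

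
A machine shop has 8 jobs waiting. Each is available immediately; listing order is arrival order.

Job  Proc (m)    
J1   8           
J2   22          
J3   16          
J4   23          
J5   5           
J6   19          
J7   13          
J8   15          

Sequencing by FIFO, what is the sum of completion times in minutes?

547

FIFO (arrival order): J1 J2 J3 J4 J5 J6 J7 J8.
J1: 0→8
J2: 8→30
J3: 30→46
J4: 46→69
J5: 69→74
J6: 74→93
J7: 93→106
J8: 106→121
Sum = 8+30+46+69+74+93+106+121 = 547.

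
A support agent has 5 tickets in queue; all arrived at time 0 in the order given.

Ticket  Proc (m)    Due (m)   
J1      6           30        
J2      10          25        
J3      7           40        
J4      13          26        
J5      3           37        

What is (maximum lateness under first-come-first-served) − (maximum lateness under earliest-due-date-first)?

11

FIFO (arrival order): J1 J2 J3 J4 J5.
J1: 0→6, due 30, lateness -24
J2: 6→16, due 25, lateness -9
J3: 16→23, due 40, lateness -17
J4: 23→36, due 26, lateness 10
J5: 36→39, due 37, lateness 2
Maximum = 10.
EDD (increasing due date): J2 J4 J1 J5 J3.
J2: 0→10, due 25, lateness -15
J4: 10→23, due 26, lateness -3
J1: 23→29, due 30, lateness -1
J5: 29→32, due 37, lateness -5
J3: 32→39, due 40, lateness -1
Maximum = -1.
Difference = 10 − -1 = 11.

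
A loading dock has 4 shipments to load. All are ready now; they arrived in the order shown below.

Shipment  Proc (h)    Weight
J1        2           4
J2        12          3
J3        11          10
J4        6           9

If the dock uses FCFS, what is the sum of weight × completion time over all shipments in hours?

579

FIFO (arrival order): J1 J2 J3 J4.
J1: finishes 2, weight 4, w·C = 8
J2: finishes 14, weight 3, w·C = 42
J3: finishes 25, weight 10, w·C = 250
J4: finishes 31, weight 9, w·C = 279
Sum = 8+42+250+279 = 579.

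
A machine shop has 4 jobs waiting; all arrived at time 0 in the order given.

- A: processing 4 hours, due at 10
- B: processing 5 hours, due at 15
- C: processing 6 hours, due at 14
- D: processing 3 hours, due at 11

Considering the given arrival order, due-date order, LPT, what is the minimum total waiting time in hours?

FIFO (arrival order): A B C D.
A: waits 0, runs 0→4
B: waits 4, runs 4→9
C: waits 9, runs 9→15
D: waits 15, runs 15→18
Sum = 0+4+9+15 = 28.
EDD (increasing due date): A D C B.
A: waits 0, runs 0→4
D: waits 4, runs 4→7
C: waits 7, runs 7→13
B: waits 13, runs 13→18
Sum = 0+4+7+13 = 24.
LPT (decreasing processing time): C B A D.
C: waits 0, runs 0→6
B: waits 6, runs 6→11
A: waits 11, runs 11→15
D: waits 15, runs 15→18
Sum = 0+6+11+15 = 32.
FIFO 28, EDD 24, LPT 32 → minimum 24.

24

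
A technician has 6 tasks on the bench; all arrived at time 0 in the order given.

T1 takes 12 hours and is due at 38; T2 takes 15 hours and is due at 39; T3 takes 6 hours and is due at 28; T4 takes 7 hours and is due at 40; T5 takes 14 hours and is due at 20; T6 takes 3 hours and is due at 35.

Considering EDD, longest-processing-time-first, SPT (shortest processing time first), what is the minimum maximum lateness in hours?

17

EDD (increasing due date): T5 T3 T6 T1 T2 T4.
T5: 0→14, due 20, lateness -6
T3: 14→20, due 28, lateness -8
T6: 20→23, due 35, lateness -12
T1: 23→35, due 38, lateness -3
T2: 35→50, due 39, lateness 11
T4: 50→57, due 40, lateness 17
Maximum = 17.
LPT (decreasing processing time): T2 T5 T1 T4 T3 T6.
T2: 0→15, due 39, lateness -24
T5: 15→29, due 20, lateness 9
T1: 29→41, due 38, lateness 3
T4: 41→48, due 40, lateness 8
T3: 48→54, due 28, lateness 26
T6: 54→57, due 35, lateness 22
Maximum = 26.
SPT (increasing processing time): T6 T3 T4 T1 T5 T2.
T6: 0→3, due 35, lateness -32
T3: 3→9, due 28, lateness -19
T4: 9→16, due 40, lateness -24
T1: 16→28, due 38, lateness -10
T5: 28→42, due 20, lateness 22
T2: 42→57, due 39, lateness 18
Maximum = 22.
EDD 17, LPT 26, SPT 22 → minimum 17.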